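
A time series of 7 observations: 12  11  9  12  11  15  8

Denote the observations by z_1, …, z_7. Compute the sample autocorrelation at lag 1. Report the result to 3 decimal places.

-0.468

Mean z̄ = (12 + 11 + 9 + 12 + 11 + 15 + 8)/7 = 11.1429
Σ(z_t−z̄)(z_{t+1}−z̄) = (-0.1224) + (0.3061) + (-1.8367) + (-0.1224) + (-0.5510) + (-12.1224) = -14.4490
Denominator Σ(z_t−z̄)² = 30.8571
r_1 = -14.4490 / 30.8571 = -0.468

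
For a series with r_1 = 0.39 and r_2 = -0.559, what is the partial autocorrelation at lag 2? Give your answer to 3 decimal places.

-0.839

φ_{22} = (r_2 − r_1²) / (1 − r_1²)
r_1² = (0.39)² = 0.1521
Numerator = -0.559 − 0.1521 = -0.7111; denominator = 1 − 0.1521 = 0.8479
φ_{22} = -0.7111 / 0.8479 = -0.839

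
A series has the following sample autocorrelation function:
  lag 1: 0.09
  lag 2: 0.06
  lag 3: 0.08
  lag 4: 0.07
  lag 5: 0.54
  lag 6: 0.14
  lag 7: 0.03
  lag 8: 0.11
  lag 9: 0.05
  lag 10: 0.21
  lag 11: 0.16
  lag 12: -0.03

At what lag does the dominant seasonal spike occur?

5

The largest autocorrelation is r_5 = 0.54, with a weaker echo at lag 10 (0.21); the remaining lags stay at or below 0.16.
The dominant spike at lag 5 indicates a seasonal period of 5.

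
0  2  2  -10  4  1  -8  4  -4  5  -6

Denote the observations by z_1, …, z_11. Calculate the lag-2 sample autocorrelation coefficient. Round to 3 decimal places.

0.053

Mean z̄ = (0 + 2 + 2 − 10 + 4 + 1 − 8 + 4 − 4 + 5 − 6)/11 = -0.9091
Numerator Σ_{t=1}^{9}(z_t−z̄)(z_{t+2}−z̄) = 14.3471
Denominator Σ(z_t−z̄)² = 272.9091
r_2 = 14.3471 / 272.9091 = 0.053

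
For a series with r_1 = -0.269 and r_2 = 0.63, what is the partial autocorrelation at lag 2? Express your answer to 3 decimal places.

φ_{22} = (r_2 − r_1²) / (1 − r_1²)
r_1² = (-0.269)² = 0.072361
Numerator = 0.63 − 0.0724 = 0.5576; denominator = 1 − 0.0724 = 0.9276
φ_{22} = 0.5576 / 0.9276 = 0.601

0.601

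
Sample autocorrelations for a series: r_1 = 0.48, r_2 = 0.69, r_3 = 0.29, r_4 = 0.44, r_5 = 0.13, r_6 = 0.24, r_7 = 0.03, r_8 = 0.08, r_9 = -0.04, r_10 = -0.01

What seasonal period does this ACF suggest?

The largest autocorrelation is r_2 = 0.69; the remaining lags stay at or below 0.48.
The dominant spike at lag 2 indicates a seasonal period of 2.

2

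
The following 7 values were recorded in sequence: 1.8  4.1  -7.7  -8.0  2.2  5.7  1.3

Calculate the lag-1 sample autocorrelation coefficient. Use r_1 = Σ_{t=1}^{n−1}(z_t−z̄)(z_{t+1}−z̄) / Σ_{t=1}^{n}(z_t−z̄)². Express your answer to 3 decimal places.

0.216

Mean z̄ = (1.8 + 4.1 − 7.7 − 8.0 + 2.2 + 5.7 + 1.3)/7 = -0.0857
Σ(z_t−z̄)(z_{t+1}−z̄) = (7.8931) + (-31.8712) + (60.2616) + (-18.0898) + (13.2245) + (8.0173) = 39.4355
Denominator Σ(z_t−z̄)² = 182.3086
r_1 = 39.4355 / 182.3086 = 0.216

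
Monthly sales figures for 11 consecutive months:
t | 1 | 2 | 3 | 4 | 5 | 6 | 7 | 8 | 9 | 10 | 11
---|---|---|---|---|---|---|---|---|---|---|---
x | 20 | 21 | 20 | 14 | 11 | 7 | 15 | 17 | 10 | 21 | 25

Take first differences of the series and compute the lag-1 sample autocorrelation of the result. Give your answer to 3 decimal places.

-0.090

First differences Δx: 1, -1, -6, -3, -4, 8, 2, -7, 11, 4
Mean of differences = 0.5000
Numerator Σ(Δx_t−Δx̄)(Δx_{t+1}−Δx̄) = -28.2500
Denominator Σ(Δx_t−Δx̄)² = 314.5000
r_1(Δx) = -28.2500 / 314.5000 = -0.090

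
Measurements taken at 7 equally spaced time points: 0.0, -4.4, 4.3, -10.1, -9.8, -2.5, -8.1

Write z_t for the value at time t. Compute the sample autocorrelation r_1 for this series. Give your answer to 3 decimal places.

-0.207

Mean z̄ = (0.0 − 4.4 + 4.3 − 10.1 − 9.8 − 2.5 − 8.1)/7 = -4.3714
Deviations from mean: 4.3714, -0.0286, 8.6714, -5.7286, -5.4286, 1.8714, -3.7286
Σ(z_t−z̄)(z_{t+1}−z̄) = (-0.1249) + (-0.2478) + (-49.6749) + (31.0980) + (-10.1592) + (-6.9778) = -36.0865
Denominator Σ(z_t−z̄)² = 173.9943
r_1 = -36.0865 / 173.9943 = -0.207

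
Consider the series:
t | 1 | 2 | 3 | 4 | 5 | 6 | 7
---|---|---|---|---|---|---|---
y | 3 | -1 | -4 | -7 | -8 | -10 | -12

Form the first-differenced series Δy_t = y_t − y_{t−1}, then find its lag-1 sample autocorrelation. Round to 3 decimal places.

0.227

First differences Δy: -4, -3, -3, -1, -2, -2
Mean of differences = -2.5000
Numerator Σ(Δy_t−Δȳ)(Δy_{t+1}−Δȳ) = 1.2500
Denominator Σ(Δy_t−Δȳ)² = 5.5000
r_1(Δy) = 1.2500 / 5.5000 = 0.227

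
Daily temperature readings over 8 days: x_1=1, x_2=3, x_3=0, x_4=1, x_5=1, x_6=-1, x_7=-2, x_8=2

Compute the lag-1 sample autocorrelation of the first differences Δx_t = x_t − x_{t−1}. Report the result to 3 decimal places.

First differences Δx: 2, -3, 1, 0, -2, -1, 4
Mean of differences = 0.1429
Numerator Σ(Δx_t−Δx̄)(Δx_{t+1}−Δx̄) = -10.3061
Denominator Σ(Δx_t−Δx̄)² = 34.8571
r_1(Δx) = -10.3061 / 34.8571 = -0.296

-0.296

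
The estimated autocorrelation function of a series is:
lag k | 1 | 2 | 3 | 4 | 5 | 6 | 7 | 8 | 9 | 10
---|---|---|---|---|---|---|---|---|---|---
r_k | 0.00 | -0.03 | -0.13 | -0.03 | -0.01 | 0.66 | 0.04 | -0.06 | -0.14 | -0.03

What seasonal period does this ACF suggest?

6

The largest autocorrelation is r_6 = 0.66; the remaining lags stay at or below 0.04.
The dominant spike at lag 6 indicates a seasonal period of 6.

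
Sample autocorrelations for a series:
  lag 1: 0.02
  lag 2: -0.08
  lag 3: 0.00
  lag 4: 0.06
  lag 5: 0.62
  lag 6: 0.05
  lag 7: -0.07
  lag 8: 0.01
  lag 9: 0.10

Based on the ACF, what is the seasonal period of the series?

The largest autocorrelation is r_5 = 0.62; the remaining lags stay at or below 0.10.
The dominant spike at lag 5 indicates a seasonal period of 5.

5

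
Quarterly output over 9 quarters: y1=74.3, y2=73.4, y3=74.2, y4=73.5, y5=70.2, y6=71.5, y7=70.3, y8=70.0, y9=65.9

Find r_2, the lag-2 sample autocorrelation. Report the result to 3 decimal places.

Mean ȳ = (74.3 + 73.4 + 74.2 + 73.5 + 70.2 + 71.5 + 70.3 + 70.0 + 65.9)/9 = 71.4778
Σ(y_t−ȳ)(y_{t+2}−ȳ) = (7.6827) + (3.8872) + (-3.4784) + (0.0449) + (1.5049) + (-0.0328) + (6.5694) = 16.1779
Denominator Σ(y_t−ȳ)² = 59.4756
r_2 = 16.1779 / 59.4756 = 0.272

0.272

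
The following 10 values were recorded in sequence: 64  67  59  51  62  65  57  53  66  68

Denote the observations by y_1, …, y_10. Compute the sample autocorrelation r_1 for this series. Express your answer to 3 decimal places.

0.102

Mean ȳ = (64 + 67 + 59 + 51 + 62 + 65 + 57 + 53 + 66 + 68)/10 = 61.2000
Numerator Σ_{t=1}^{9}(y_t−ȳ)(y_{t+1}−ȳ) = 32.5600
Denominator Σ(y_t−ȳ)² = 319.6000
r_1 = 32.5600 / 319.6000 = 0.102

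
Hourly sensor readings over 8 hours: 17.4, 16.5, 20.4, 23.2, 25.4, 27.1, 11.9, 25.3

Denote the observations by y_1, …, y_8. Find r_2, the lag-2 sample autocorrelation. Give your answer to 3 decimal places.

-0.049

Mean ȳ = (17.4 + 16.5 + 20.4 + 23.2 + 25.4 + 27.1 + 11.9 + 25.3)/8 = 20.9000
Deviations from mean: -3.5000, -4.4000, -0.5000, 2.3000, 4.5000, 6.2000, -9.0000, 4.4000
Σ(y_t−ȳ)(y_{t+2}−ȳ) = (1.7500) + (-10.1200) + (-2.2500) + (14.2600) + (-40.5000) + (27.2800) = -9.5800
Denominator Σ(y_t−ȳ)² = 196.2000
r_2 = -9.5800 / 196.2000 = -0.049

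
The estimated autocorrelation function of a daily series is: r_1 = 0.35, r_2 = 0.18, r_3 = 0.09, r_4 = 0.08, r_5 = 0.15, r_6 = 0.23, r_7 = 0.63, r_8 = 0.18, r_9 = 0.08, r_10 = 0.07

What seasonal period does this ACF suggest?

7

The largest autocorrelation is r_7 = 0.63; the remaining lags stay at or below 0.35. The elevated value at lag 1 (0.35), dropping to 0.18 at lag 2, reflects decaying short-term dependence rather than seasonality.
The dominant spike at lag 7 indicates a seasonal period of 7.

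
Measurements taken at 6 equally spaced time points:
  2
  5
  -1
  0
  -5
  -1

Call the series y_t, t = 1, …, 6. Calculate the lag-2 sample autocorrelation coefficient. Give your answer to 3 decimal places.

0.054

Mean ȳ = (2 + 5 − 1 + 0 − 5 − 1)/6 = 0.0000
Numerator Σ_{t=1}^{4}(y_t−ȳ)(y_{t+2}−ȳ) = 3.0000
Denominator Σ(y_t−ȳ)² = 56.0000
r_2 = 3.0000 / 56.0000 = 0.054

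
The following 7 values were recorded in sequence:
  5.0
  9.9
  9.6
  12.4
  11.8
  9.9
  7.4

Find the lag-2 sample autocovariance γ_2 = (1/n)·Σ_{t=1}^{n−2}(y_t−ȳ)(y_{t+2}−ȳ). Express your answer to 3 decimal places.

-0.337

Mean ȳ = (5.0 + 9.9 + 9.6 + 12.4 + 11.8 + 9.9 + 7.4)/7 = 9.4286
Σ_{t=1}^{5}(y_t−ȳ)(y_{t+2}−ȳ) = -2.3616
γ_2 = -2.3616 / 7 = -0.337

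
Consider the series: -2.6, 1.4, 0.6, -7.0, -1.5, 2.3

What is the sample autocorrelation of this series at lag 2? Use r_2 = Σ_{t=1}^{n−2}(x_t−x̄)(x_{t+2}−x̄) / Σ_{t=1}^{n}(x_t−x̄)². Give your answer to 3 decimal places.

Mean x̄ = (-2.6 + 1.4 + 0.6 − 7.0 − 1.5 + 2.3)/6 = -1.1333
Deviations from mean: -1.4667, 2.5333, 1.7333, -5.8667, -0.3667, 3.4333
Numerator Σ_{t=1}^{4}(x_t−x̄)(x_{t+2}−x̄) = -38.1822
Denominator Σ(x_t−x̄)² = 57.9133
r_2 = -38.1822 / 57.9133 = -0.659

-0.659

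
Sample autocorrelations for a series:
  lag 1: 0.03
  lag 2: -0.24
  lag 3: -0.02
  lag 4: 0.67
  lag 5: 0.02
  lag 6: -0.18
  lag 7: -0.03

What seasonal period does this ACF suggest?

4

The largest autocorrelation is r_4 = 0.67; the remaining lags stay at or below 0.03.
The dominant spike at lag 4 indicates a seasonal period of 4.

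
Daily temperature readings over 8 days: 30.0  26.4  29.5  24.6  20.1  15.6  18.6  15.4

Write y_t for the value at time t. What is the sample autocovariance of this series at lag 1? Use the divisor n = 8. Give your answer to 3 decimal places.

17.172

Mean ȳ = (30.0 + 26.4 + 29.5 + 24.6 + 20.1 + 15.6 + 18.6 + 15.4)/8 = 22.5250
Σ_{t=1}^{7}(y_t−ȳ)(y_{t+1}−ȳ) = 137.3744
γ_1 = 137.3744 / 8 = 17.172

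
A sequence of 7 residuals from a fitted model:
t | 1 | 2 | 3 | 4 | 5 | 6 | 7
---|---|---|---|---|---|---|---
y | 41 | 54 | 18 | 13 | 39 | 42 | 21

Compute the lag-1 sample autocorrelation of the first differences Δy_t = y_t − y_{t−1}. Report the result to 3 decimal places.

First differences Δy: 13, -36, -5, 26, 3, -21
Mean of differences = -3.3333
Numerator Σ(Δy_t−Δȳ)(Δy_{t+1}−Δȳ) = -454.1111
Denominator Σ(Δy_t−Δȳ)² = 2549.3333
r_1(Δy) = -454.1111 / 2549.3333 = -0.178

-0.178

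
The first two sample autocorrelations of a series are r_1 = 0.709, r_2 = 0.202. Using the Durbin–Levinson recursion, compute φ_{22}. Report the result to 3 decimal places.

-0.605

φ_{22} = (r_2 − r_1²) / (1 − r_1²)
r_1² = (0.709)² = 0.502681
Numerator = 0.202 − 0.5027 = -0.3007; denominator = 1 − 0.5027 = 0.4973
φ_{22} = -0.3007 / 0.4973 = -0.605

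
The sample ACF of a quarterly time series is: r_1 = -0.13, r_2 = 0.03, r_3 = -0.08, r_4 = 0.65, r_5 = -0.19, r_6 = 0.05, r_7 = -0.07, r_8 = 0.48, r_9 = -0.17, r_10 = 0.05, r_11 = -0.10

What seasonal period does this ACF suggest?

4

The largest autocorrelation is r_4 = 0.65, with a weaker echo at lag 8 (0.48); the remaining lags stay at or below 0.05.
The dominant spike at lag 4 indicates a seasonal period of 4.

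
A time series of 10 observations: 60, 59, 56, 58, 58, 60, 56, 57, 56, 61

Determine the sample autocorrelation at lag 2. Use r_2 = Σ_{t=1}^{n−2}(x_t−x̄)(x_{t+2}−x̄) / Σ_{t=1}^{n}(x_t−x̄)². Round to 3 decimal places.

Mean x̄ = (60 + 59 + 56 + 58 + 58 + 60 + 56 + 57 + 56 + 61)/10 = 58.1000
Numerator Σ_{t=1}^{8}(x_t−x̄)(x_{t+2}−x̄) = -4.7200
Denominator Σ(x_t−x̄)² = 30.9000
r_2 = -4.7200 / 30.9000 = -0.153

-0.153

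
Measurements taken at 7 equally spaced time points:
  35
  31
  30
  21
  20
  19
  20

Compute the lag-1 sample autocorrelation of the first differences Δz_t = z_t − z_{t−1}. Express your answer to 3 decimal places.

First differences Δz: -4, -1, -9, -1, -1, 1
Mean of differences = -2.5000
Numerator Σ(Δz_t−Δz̄)(Δz_{t+1}−Δz̄) = -14.2500
Denominator Σ(Δz_t−Δz̄)² = 63.5000
r_1(Δz) = -14.2500 / 63.5000 = -0.224

-0.224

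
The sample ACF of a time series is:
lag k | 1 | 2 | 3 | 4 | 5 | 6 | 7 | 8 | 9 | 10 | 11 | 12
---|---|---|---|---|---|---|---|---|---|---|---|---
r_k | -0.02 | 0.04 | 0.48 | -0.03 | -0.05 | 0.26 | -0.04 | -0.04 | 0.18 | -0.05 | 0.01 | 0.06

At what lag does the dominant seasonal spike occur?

The largest autocorrelation is r_3 = 0.48, with weaker echoes at lags 6 (0.26) and 9 (0.18); the remaining lags stay at or below 0.06.
The dominant spike at lag 3 indicates a seasonal period of 3.

3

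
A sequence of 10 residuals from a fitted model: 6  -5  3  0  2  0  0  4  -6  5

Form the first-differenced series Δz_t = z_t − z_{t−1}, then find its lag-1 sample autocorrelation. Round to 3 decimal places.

-0.620

First differences Δz: -11, 8, -3, 2, -2, 0, 4, -10, 11
Mean of differences = -0.1111
Numerator Σ(Δz_t−Δz̄)(Δz_{t+1}−Δz̄) = -272.1235
Denominator Σ(Δz_t−Δz̄)² = 438.8889
r_1(Δz) = -272.1235 / 438.8889 = -0.620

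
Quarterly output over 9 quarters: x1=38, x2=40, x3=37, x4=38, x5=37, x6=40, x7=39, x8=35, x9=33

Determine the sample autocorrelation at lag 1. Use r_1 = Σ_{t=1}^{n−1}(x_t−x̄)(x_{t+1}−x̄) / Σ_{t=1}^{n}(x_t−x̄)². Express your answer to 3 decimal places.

0.230

Mean x̄ = (38 + 40 + 37 + 38 + 37 + 40 + 39 + 35 + 33)/9 = 37.4444
Numerator Σ_{t=1}^{8}(x_t−x̄)(x_{t+1}−x̄) = 9.6914
Denominator Σ(x_t−x̄)² = 42.2222
r_1 = 9.6914 / 42.2222 = 0.230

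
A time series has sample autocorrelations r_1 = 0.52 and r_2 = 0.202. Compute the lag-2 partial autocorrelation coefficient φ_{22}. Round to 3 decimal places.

-0.094

φ_{22} = (r_2 − r_1²) / (1 − r_1²)
r_1² = (0.52)² = 0.2704
Numerator = 0.202 − 0.2704 = -0.0684; denominator = 1 − 0.2704 = 0.7296
φ_{22} = -0.0684 / 0.7296 = -0.094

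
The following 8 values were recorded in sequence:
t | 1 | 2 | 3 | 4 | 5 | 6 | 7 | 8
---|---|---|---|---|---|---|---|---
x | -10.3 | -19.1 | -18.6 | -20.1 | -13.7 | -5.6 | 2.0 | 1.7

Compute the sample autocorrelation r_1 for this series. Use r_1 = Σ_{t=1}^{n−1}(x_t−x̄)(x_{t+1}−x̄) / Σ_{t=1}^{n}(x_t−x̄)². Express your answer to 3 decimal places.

Mean x̄ = (-10.3 − 19.1 − 18.6 − 20.1 − 13.7 − 5.6 + 2.0 + 1.7)/8 = -10.4625
Numerator Σ_{t=1}^{7}(x_t−x̄)(x_{t+1}−x̄) = 374.9423
Denominator Σ(x_t−x̄)² = 571.0988
r_1 = 374.9423 / 571.0988 = 0.657

0.657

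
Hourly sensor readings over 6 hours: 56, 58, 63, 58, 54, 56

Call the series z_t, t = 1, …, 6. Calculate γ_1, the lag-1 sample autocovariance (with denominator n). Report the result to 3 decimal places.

Mean z̄ = (56 + 58 + 63 + 58 + 54 + 56)/6 = 57.5000
Σ_{t=1}^{5}(z_t−z̄)(z_{t+1}−z̄) = 8.2500
γ_1 = 8.2500 / 6 = 1.375

1.375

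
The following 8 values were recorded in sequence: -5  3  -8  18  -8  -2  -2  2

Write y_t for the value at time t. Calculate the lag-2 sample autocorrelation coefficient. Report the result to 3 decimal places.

0.269

Mean ȳ = (-5 + 3 − 8 + 18 − 8 − 2 − 2 + 2)/8 = -0.2500
Numerator Σ_{t=1}^{6}(y_t−ȳ)(y_{t+2}−ȳ) = 133.8750
Denominator Σ(y_t−ȳ)² = 497.5000
r_2 = 133.8750 / 497.5000 = 0.269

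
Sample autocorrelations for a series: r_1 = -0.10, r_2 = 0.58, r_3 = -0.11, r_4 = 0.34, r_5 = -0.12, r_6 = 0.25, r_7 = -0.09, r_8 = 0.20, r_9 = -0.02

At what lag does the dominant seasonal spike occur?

2

The largest autocorrelation is r_2 = 0.58, with weaker echoes at lags 4 (0.34), 6 (0.25) and 8 (0.20); the remaining lags stay at or below -0.02.
The dominant spike at lag 2 indicates a seasonal period of 2.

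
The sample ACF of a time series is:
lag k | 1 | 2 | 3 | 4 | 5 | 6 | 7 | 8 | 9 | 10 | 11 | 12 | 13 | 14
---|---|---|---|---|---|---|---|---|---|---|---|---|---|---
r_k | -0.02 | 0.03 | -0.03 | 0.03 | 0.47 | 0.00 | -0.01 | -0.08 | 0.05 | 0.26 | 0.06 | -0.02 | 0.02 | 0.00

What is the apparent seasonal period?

5

The largest autocorrelation is r_5 = 0.47, with a weaker echo at lag 10 (0.26); the remaining lags stay at or below 0.06.
The dominant spike at lag 5 indicates a seasonal period of 5.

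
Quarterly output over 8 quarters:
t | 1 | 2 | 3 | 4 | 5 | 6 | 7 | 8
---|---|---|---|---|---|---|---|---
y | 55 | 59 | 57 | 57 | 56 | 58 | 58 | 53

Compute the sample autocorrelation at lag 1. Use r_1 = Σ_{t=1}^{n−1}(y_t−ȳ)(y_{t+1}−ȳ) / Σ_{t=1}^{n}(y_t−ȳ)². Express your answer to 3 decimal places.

Mean ȳ = (55 + 59 + 57 + 57 + 56 + 58 + 58 + 53)/8 = 56.6250
Deviations from mean: -1.6250, 2.3750, 0.3750, 0.3750, -0.6250, 1.3750, 1.3750, -3.6250
Numerator Σ_{t=1}^{7}(y_t−ȳ)(y_{t+1}−ȳ) = -7.0156
Denominator Σ(y_t−ȳ)² = 25.8750
r_1 = -7.0156 / 25.8750 = -0.271

-0.271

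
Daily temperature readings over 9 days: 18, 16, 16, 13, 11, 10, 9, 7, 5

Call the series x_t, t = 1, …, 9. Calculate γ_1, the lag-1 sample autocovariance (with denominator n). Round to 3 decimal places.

11.136

Mean x̄ = (18 + 16 + 16 + 13 + 11 + 10 + 9 + 7 + 5)/9 = 11.6667
Σ_{t=1}^{8}(x_t−x̄)(x_{t+1}−x̄) = 100.2222
γ_1 = 100.2222 / 9 = 11.136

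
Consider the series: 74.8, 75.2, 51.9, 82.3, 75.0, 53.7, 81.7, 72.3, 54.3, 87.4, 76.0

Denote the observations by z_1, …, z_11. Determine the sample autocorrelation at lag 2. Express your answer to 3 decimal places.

-0.333

Mean z̄ = (74.8 + 75.2 + 51.9 + 82.3 + 75.0 + 53.7 + 81.7 + 72.3 + 54.3 + 87.4 + 76.0)/11 = 71.3273
Numerator Σ_{t=1}^{9}(z_t−z̄)(z_{t+2}−z̄) = -509.3406
Denominator Σ(z_t−z̄)² = 1527.7218
r_2 = -509.3406 / 1527.7218 = -0.333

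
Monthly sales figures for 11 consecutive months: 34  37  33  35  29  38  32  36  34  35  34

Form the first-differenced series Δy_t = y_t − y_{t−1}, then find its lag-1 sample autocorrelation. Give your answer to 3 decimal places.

-0.858

First differences Δy: 3, -4, 2, -6, 9, -6, 4, -2, 1, -1
Mean of differences = 0.0000
Numerator Σ(Δy_t−Δȳ)(Δy_{t+1}−Δȳ) = -175.0000
Denominator Σ(Δy_t−Δȳ)² = 204.0000
r_1(Δy) = -175.0000 / 204.0000 = -0.858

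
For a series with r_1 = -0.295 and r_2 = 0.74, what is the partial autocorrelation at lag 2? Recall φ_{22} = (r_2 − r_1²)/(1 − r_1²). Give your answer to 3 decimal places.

0.715

φ_{22} = (r_2 − r_1²) / (1 − r_1²)
r_1² = (-0.295)² = 0.087025
Numerator = 0.74 − 0.0870 = 0.6530; denominator = 1 − 0.0870 = 0.9130
φ_{22} = 0.6530 / 0.9130 = 0.715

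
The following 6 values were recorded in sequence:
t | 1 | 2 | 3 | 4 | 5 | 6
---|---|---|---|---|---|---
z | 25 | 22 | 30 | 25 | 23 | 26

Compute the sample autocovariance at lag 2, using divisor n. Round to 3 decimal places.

Mean z̄ = (25 + 22 + 30 + 25 + 23 + 26)/6 = 25.1667
Σ_{t=1}^{4}(z_t−z̄)(z_{t+2}−z̄) = -10.8889
γ_2 = -10.8889 / 6 = -1.815

-1.815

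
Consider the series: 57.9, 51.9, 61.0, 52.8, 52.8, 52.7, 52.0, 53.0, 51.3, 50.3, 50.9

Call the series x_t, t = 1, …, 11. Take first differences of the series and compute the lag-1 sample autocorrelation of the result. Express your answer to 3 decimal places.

-0.707

First differences Δx: -6.0, 9.1, -8.2, 0.0, -0.1, -0.7, 1.0, -1.7, -1.0, 0.6
Mean of differences = -0.7000
Numerator Σ(Δx_t−Δx̄)(Δx_{t+1}−Δx̄) = -132.0600
Denominator Σ(Δx_t−Δx̄)² = 186.9000
r_1(Δx) = -132.0600 / 186.9000 = -0.707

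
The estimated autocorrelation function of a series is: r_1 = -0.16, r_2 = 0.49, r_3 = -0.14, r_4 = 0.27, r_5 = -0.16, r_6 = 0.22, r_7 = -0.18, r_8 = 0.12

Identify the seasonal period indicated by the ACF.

2

The largest autocorrelation is r_2 = 0.49, with weaker echoes at lags 4 (0.27) and 6 (0.22); the remaining lags stay at or below 0.12.
The dominant spike at lag 2 indicates a seasonal period of 2.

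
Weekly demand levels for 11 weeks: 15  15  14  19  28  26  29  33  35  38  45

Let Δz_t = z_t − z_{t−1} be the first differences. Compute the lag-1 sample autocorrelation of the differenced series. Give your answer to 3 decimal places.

First differences Δz: 0, -1, 5, 9, -2, 3, 4, 2, 3, 7
Mean of differences = 3.0000
Numerator Σ(Δz_t−Δz̄)(Δz_{t+1}−Δz̄) = -15.0000
Denominator Σ(Δz_t−Δz̄)² = 108.0000
r_1(Δz) = -15.0000 / 108.0000 = -0.139

-0.139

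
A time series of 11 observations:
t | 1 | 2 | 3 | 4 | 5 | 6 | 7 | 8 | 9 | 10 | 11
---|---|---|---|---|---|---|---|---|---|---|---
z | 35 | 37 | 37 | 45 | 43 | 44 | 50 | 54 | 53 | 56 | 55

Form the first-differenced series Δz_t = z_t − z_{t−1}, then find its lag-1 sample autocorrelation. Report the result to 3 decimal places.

-0.417

First differences Δz: 2, 0, 8, -2, 1, 6, 4, -1, 3, -1
Mean of differences = 2.0000
Numerator Σ(Δz_t−Δz̄)(Δz_{t+1}−Δz̄) = -40.0000
Denominator Σ(Δz_t−Δz̄)² = 96.0000
r_1(Δz) = -40.0000 / 96.0000 = -0.417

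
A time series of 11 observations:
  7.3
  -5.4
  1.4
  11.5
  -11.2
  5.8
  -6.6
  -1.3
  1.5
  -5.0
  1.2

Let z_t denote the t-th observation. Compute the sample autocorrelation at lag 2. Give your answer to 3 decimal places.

0.142

Mean z̄ = (7.3 − 5.4 + 1.4 + 11.5 − 11.2 + 5.8 − 6.6 − 1.3 + 1.5 − 5.0 + 1.2)/11 = -0.0727
Numerator Σ_{t=1}^{9}(z_t−z̄)(z_{t+2}−z̄) = 63.9894
Denominator Σ(z_t−z̄)² = 449.6218
r_2 = 63.9894 / 449.6218 = 0.142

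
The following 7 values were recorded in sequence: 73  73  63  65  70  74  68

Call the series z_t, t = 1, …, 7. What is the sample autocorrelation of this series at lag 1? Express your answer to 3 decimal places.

Mean z̄ = (73 + 73 + 63 + 65 + 70 + 74 + 68)/7 = 69.4286
Deviations from mean: 3.5714, 3.5714, -6.4286, -4.4286, 0.5714, 4.5714, -1.4286
Numerator Σ_{t=1}^{6}(z_t−z̄)(z_{t+1}−z̄) = 11.8163
Denominator Σ(z_t−z̄)² = 109.7143
r_1 = 11.8163 / 109.7143 = 0.108

0.108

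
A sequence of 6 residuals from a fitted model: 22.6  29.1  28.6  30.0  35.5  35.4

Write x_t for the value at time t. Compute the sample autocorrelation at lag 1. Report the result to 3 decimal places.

Mean x̄ = (22.6 + 29.1 + 28.6 + 30.0 + 35.5 + 35.4)/6 = 30.2000
Deviations from mean: -7.6000, -1.1000, -1.6000, -0.2000, 5.3000, 5.2000
Numerator Σ_{t=1}^{5}(x_t−x̄)(x_{t+1}−x̄) = 36.9400
Denominator Σ(x_t−x̄)² = 116.7000
r_1 = 36.9400 / 116.7000 = 0.317

0.317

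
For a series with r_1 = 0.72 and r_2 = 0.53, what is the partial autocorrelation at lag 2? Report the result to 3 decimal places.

φ_{22} = (r_2 − r_1²) / (1 − r_1²)
r_1² = (0.72)² = 0.5184
Numerator = 0.53 − 0.5184 = 0.0116; denominator = 1 − 0.5184 = 0.4816
φ_{22} = 0.0116 / 0.4816 = 0.024

0.024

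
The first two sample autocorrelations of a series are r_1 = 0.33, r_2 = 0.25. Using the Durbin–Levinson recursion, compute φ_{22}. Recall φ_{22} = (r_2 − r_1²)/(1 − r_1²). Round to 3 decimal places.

φ_{22} = (r_2 − r_1²) / (1 − r_1²)
r_1² = (0.33)² = 0.1089
Numerator = 0.25 − 0.1089 = 0.1411; denominator = 1 − 0.1089 = 0.8911
φ_{22} = 0.1411 / 0.8911 = 0.158

0.158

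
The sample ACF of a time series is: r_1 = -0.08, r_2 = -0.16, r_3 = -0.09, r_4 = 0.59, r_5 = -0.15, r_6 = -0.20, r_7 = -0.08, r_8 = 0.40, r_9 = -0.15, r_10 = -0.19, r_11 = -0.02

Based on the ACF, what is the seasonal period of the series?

4

The largest autocorrelation is r_4 = 0.59, with a weaker echo at lag 8 (0.40); the remaining lags stay at or below -0.02.
The dominant spike at lag 4 indicates a seasonal period of 4.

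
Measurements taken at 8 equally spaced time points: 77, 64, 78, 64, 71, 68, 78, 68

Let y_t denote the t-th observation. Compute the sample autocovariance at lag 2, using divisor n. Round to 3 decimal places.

15.125

Mean ȳ = (77 + 64 + 78 + 64 + 71 + 68 + 78 + 68)/8 = 71.0000
Deviations: 6.0000, -7.0000, 7.0000, -7.0000, 0.0000, -3.0000, 7.0000, -3.0000
Σ_{t=1}^{6}(y_t−ȳ)(y_{t+2}−ȳ) = 121.0000
γ_2 = 121.0000 / 8 = 15.125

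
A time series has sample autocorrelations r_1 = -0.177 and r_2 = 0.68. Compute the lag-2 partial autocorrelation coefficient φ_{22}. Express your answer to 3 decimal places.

φ_{22} = (r_2 − r_1²) / (1 − r_1²)
r_1² = (-0.177)² = 0.031329
Numerator = 0.68 − 0.0313 = 0.6487; denominator = 1 − 0.0313 = 0.9687
φ_{22} = 0.6487 / 0.9687 = 0.670

0.670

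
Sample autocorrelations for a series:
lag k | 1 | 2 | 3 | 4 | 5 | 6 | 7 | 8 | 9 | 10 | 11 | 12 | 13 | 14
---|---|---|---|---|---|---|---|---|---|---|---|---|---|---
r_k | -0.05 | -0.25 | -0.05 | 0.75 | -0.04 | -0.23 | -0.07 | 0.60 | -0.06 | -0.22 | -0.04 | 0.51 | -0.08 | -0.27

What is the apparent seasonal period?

4

The largest autocorrelation is r_4 = 0.75, with weaker echoes at lags 8 (0.60) and 12 (0.51); the remaining lags stay at or below -0.04.
The dominant spike at lag 4 indicates a seasonal period of 4.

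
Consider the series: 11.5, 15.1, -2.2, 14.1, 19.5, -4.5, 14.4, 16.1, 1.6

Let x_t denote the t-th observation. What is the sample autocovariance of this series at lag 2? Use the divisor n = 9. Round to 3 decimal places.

Mean x̄ = (11.5 + 15.1 − 2.2 + 14.1 + 19.5 − 4.5 + 14.4 + 16.1 + 1.6)/9 = 9.5111
Σ_{t=1}^{7}(x_t−x̄)(x_{t+2}−x̄) = -261.0814
γ_2 = -261.0814 / 9 = -29.009

-29.009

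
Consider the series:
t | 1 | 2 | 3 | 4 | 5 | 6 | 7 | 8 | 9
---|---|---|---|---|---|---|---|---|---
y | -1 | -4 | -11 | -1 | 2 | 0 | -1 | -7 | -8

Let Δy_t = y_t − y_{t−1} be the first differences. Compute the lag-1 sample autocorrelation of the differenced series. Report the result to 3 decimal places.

-0.071

First differences Δy: -3, -7, 10, 3, -2, -1, -6, -1
Mean of differences = -0.8750
Numerator Σ(Δy_t−Δȳ)(Δy_{t+1}−Δȳ) = -14.3906
Denominator Σ(Δy_t−Δȳ)² = 202.8750
r_1(Δy) = -14.3906 / 202.8750 = -0.071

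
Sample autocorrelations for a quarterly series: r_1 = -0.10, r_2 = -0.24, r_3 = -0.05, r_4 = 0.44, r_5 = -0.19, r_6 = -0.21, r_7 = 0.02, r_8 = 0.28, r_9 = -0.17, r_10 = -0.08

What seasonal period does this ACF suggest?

The largest autocorrelation is r_4 = 0.44, with a weaker echo at lag 8 (0.28); the remaining lags stay at or below 0.02.
The dominant spike at lag 4 indicates a seasonal period of 4.

4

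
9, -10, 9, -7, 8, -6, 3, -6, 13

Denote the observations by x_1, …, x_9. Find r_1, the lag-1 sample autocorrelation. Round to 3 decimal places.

-0.742

Mean x̄ = (9 − 10 + 9 − 7 + 8 − 6 + 3 − 6 + 13)/9 = 1.4444
Numerator Σ_{t=1}^{8}(x_t−x̄)(x_{t+1}−x̄) = -450.0864
Denominator Σ(x_t−x̄)² = 606.2222
r_1 = -450.0864 / 606.2222 = -0.742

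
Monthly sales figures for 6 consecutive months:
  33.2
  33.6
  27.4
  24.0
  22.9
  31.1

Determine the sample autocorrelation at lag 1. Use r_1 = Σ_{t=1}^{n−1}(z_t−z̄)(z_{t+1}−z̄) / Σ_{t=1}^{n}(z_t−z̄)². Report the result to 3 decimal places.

0.327

Mean z̄ = (33.2 + 33.6 + 27.4 + 24.0 + 22.9 + 31.1)/6 = 28.7000
Deviations from mean: 4.5000, 4.9000, -1.3000, -4.7000, -5.8000, 2.4000
Σ(z_t−z̄)(z_{t+1}−z̄) = (22.0500) + (-6.3700) + (6.1100) + (27.2600) + (-13.9200) = 35.1300
Denominator Σ(z_t−z̄)² = 107.4400
r_1 = 35.1300 / 107.4400 = 0.327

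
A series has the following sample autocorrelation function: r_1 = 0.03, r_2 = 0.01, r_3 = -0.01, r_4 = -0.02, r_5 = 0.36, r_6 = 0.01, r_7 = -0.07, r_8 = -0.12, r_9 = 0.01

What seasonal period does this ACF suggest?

5

The largest autocorrelation is r_5 = 0.36; the remaining lags stay at or below 0.03.
The dominant spike at lag 5 indicates a seasonal period of 5.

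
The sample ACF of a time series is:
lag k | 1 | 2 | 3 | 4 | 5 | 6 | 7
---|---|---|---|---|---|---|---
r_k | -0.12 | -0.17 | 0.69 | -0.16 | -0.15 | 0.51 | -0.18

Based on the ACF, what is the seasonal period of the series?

3

The largest autocorrelation is r_3 = 0.69, with a weaker echo at lag 6 (0.51); the remaining lags stay at or below -0.12.
The dominant spike at lag 3 indicates a seasonal period of 3.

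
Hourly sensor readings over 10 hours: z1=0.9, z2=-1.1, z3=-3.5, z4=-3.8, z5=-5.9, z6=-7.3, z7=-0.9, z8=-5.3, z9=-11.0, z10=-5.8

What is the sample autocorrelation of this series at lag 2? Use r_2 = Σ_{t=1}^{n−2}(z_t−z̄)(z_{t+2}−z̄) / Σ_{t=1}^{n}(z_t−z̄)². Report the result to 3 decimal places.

-0.190

Mean z̄ = (0.9 − 1.1 − 3.5 − 3.8 − 5.9 − 7.3 − 0.9 − 5.3 − 11.0 − 5.8)/10 = -4.3700
Numerator Σ_{t=1}^{8}(z_t−z̄)(z_{t+2}−z̄) = -20.8128
Denominator Σ(z_t−z̄)² = 109.3810
r_2 = -20.8128 / 109.3810 = -0.190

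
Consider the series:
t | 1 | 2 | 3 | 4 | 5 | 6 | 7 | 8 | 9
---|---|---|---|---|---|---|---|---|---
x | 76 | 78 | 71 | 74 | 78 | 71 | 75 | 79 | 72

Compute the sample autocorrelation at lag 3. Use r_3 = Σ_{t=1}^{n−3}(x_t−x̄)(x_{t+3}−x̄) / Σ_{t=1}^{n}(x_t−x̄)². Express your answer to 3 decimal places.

0.621

Mean x̄ = (76 + 78 + 71 + 74 + 78 + 71 + 75 + 79 + 72)/9 = 74.8889
Σ(x_t−x̄)(x_{t+3}−x̄) = (-0.9877) + (9.6790) + (15.1235) + (-0.0988) + (12.7901) + (11.2346) = 47.7407
Denominator Σ(x_t−x̄)² = 76.8889
r_3 = 47.7407 / 76.8889 = 0.621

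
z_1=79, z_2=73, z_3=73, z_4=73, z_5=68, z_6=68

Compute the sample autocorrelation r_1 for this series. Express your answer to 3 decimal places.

0.255

Mean z̄ = (79 + 73 + 73 + 73 + 68 + 68)/6 = 72.3333
Deviations from mean: 6.6667, 0.6667, 0.6667, 0.6667, -4.3333, -4.3333
Σ(z_t−z̄)(z_{t+1}−z̄) = (4.4444) + (0.4444) + (0.4444) + (-2.8889) + (18.7778) = 21.2222
Denominator Σ(z_t−z̄)² = 83.3333
r_1 = 21.2222 / 83.3333 = 0.255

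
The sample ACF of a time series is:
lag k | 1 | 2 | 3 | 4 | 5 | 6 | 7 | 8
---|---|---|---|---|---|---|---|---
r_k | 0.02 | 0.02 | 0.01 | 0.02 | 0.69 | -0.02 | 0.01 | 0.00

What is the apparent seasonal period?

5

The largest autocorrelation is r_5 = 0.69; the remaining lags stay at or below 0.02.
The dominant spike at lag 5 indicates a seasonal period of 5.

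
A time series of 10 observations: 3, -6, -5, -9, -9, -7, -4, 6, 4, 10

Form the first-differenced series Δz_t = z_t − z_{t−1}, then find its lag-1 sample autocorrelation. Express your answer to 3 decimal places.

First differences Δz: -9, 1, -4, 0, 2, 3, 10, -2, 6
Mean of differences = 0.7778
Numerator Σ(Δz_t−Δz̄)(Δz_{t+1}−Δz̄) = -17.3827
Denominator Σ(Δz_t−Δz̄)² = 245.5556
r_1(Δz) = -17.3827 / 245.5556 = -0.071

-0.071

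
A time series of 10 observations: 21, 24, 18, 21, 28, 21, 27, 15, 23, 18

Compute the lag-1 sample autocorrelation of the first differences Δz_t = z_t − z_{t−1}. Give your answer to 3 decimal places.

First differences Δz: 3, -6, 3, 7, -7, 6, -12, 8, -5
Mean of differences = -0.3333
Numerator Σ(Δz_t−Δz̄)(Δz_{t+1}−Δz̄) = -314.4444
Denominator Σ(Δz_t−Δz̄)² = 420.0000
r_1(Δz) = -314.4444 / 420.0000 = -0.749

-0.749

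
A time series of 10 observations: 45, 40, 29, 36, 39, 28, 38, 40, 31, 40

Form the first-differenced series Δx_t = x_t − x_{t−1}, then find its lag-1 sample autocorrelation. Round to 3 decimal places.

First differences Δx: -5, -11, 7, 3, -11, 10, 2, -9, 9
Mean of differences = -0.5556
Numerator Σ(Δx_t−Δx̄)(Δx_{t+1}−Δx̄) = -228.3086
Denominator Σ(Δx_t−Δx̄)² = 588.2222
r_1(Δx) = -228.3086 / 588.2222 = -0.388

-0.388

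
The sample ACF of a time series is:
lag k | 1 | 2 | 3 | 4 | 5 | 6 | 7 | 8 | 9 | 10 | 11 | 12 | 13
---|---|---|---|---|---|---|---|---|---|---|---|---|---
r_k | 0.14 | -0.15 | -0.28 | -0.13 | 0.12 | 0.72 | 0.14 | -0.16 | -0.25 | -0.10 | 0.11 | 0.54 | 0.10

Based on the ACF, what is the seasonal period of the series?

The largest autocorrelation is r_6 = 0.72, with a weaker echo at lag 12 (0.54); the remaining lags stay at or below 0.14.
The dominant spike at lag 6 indicates a seasonal period of 6.

6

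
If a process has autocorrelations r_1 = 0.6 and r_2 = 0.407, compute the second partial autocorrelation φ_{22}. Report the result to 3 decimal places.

φ_{22} = (r_2 − r_1²) / (1 − r_1²)
r_1² = (0.6)² = 0.36
Numerator = 0.407 − 0.3600 = 0.0470; denominator = 1 − 0.3600 = 0.6400
φ_{22} = 0.0470 / 0.6400 = 0.073

0.073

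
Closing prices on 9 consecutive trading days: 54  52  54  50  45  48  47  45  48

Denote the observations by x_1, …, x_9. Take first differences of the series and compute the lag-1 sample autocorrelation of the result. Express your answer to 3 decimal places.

-0.294

First differences Δx: -2, 2, -4, -5, 3, -1, -2, 3
Mean of differences = -0.7500
Numerator Σ(Δx_t−Δx̄)(Δx_{t+1}−Δx̄) = -19.8125
Denominator Σ(Δx_t−Δx̄)² = 67.5000
r_1(Δx) = -19.8125 / 67.5000 = -0.294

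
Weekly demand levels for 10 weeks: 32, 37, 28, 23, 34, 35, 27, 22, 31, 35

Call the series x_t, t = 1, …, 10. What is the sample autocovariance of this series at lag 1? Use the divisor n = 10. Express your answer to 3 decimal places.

1.304

Mean x̄ = (32 + 37 + 28 + 23 + 34 + 35 + 27 + 22 + 31 + 35)/10 = 30.4000
Σ_{t=1}^{9}(x_t−x̄)(x_{t+1}−x̄) = 13.0400
γ_1 = 13.0400 / 10 = 1.304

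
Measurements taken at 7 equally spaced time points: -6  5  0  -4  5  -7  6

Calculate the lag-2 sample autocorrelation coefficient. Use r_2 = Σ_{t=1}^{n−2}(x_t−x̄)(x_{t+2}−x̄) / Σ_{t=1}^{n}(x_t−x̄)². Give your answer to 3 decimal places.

Mean x̄ = (-6 + 5 + 0 − 4 + 5 − 7 + 6)/7 = -0.1429
Deviations from mean: -5.8571, 5.1429, 0.1429, -3.8571, 5.1429, -6.8571, 6.1429
Numerator Σ_{t=1}^{5}(x_t−x̄)(x_{t+2}−x̄) = 38.1020
Denominator Σ(x_t−x̄)² = 186.8571
r_2 = 38.1020 / 186.8571 = 0.204

0.204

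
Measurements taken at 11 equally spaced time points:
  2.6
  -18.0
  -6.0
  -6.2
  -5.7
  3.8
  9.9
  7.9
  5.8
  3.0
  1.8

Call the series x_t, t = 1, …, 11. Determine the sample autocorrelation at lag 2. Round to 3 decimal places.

Mean x̄ = (2.6 − 18.0 − 6.0 − 6.2 − 5.7 + 3.8 + 9.9 + 7.9 + 5.8 + 3.0 + 1.8)/11 = -0.1000
Numerator Σ_{t=1}^{9}(x_t−x̄)(x_{t+2}−x̄) = 172.7200
Denominator Σ(x_t−x̄)² = 658.3200
r_2 = 172.7200 / 658.3200 = 0.262

0.262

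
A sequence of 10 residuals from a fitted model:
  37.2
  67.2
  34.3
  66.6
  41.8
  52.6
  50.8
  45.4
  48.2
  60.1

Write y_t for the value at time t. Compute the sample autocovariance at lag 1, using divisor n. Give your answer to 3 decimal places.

-92.283

Mean ȳ = (37.2 + 67.2 + 34.3 + 66.6 + 41.8 + 52.6 + 50.8 + 45.4 + 48.2 + 60.1)/10 = 50.4200
Σ_{t=1}^{9}(y_t−ȳ)(y_{t+1}−ȳ) = -922.8344
γ_1 = -922.8344 / 10 = -92.283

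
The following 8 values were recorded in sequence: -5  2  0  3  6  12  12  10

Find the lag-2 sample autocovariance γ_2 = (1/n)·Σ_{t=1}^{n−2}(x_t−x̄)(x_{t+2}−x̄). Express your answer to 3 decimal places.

Mean x̄ = (-5 + 2 + 0 + 3 + 6 + 12 + 12 + 10)/8 = 5.0000
Deviations: -10.0000, -3.0000, -5.0000, -2.0000, 1.0000, 7.0000, 7.0000, 5.0000
Σ_{t=1}^{6}(x_t−x̄)(x_{t+2}−x̄) = 79.0000
γ_2 = 79.0000 / 8 = 9.875

9.875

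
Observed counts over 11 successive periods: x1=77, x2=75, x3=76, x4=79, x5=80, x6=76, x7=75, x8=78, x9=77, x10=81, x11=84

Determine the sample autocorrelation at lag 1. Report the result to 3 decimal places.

Mean x̄ = (77 + 75 + 76 + 79 + 80 + 76 + 75 + 78 + 77 + 81 + 84)/11 = 78.0000
Numerator Σ_{t=1}^{10}(x_t−x̄)(x_{t+1}−x̄) = 26.0000
Denominator Σ(x_t−x̄)² = 78.0000
r_1 = 26.0000 / 78.0000 = 0.333

0.333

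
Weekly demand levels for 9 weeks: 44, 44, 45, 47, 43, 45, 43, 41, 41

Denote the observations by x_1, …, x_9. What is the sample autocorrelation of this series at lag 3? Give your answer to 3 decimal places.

Mean x̄ = (44 + 44 + 45 + 47 + 43 + 45 + 43 + 41 + 41)/9 = 43.6667
Σ(x_t−x̄)(x_{t+3}−x̄) = (1.1111) + (-0.2222) + (1.7778) + (-2.2222) + (1.7778) + (-3.5556) = -1.3333
Denominator Σ(x_t−x̄)² = 30.0000
r_3 = -1.3333 / 30.0000 = -0.044

-0.044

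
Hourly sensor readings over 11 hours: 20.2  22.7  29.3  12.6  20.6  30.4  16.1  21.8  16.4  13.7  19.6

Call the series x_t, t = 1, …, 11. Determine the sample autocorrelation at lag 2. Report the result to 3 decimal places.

Mean x̄ = (20.2 + 22.7 + 29.3 + 12.6 + 20.6 + 30.4 + 16.1 + 21.8 + 16.4 + 13.7 + 19.6)/11 = 20.3091
Numerator Σ_{t=1}^{9}(x_t−x̄)(x_{t+2}−x̄) = -71.3965
Denominator Σ(x_t−x̄)² = 327.3091
r_2 = -71.3965 / 327.3091 = -0.218

-0.218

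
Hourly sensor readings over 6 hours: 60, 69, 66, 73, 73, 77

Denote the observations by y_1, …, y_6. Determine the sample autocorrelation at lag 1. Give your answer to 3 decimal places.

0.176

Mean ȳ = (60 + 69 + 66 + 73 + 73 + 77)/6 = 69.6667
Numerator Σ_{t=1}^{5}(y_t−ȳ)(y_{t+1}−ȳ) = 32.2222
Denominator Σ(y_t−ȳ)² = 183.3333
r_1 = 32.2222 / 183.3333 = 0.176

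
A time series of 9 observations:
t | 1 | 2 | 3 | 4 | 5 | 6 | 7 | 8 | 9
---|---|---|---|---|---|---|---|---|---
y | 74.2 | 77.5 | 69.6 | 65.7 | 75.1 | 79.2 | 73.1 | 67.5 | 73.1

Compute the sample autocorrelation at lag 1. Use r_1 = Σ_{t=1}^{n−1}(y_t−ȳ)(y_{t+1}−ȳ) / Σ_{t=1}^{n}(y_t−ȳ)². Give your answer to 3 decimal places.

Mean ȳ = (74.2 + 77.5 + 69.6 + 65.7 + 75.1 + 79.2 + 73.1 + 67.5 + 73.1)/9 = 72.7778
Numerator Σ_{t=1}^{8}(y_t−ȳ)(y_{t+1}−ȳ) = 11.3473
Denominator Σ(y_t−ȳ)² = 159.2156
r_1 = 11.3473 / 159.2156 = 0.071

0.071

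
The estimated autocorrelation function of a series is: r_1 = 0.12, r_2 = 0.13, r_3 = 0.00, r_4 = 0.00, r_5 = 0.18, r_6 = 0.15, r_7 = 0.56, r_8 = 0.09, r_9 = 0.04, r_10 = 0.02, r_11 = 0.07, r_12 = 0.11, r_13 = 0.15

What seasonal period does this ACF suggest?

The largest autocorrelation is r_7 = 0.56; the remaining lags stay at or below 0.18.
The dominant spike at lag 7 indicates a seasonal period of 7.

7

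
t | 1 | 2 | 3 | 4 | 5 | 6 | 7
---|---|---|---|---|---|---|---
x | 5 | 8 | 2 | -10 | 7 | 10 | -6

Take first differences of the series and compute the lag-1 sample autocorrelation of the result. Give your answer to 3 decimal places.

-0.203

First differences Δx: 3, -6, -12, 17, 3, -16
Mean of differences = -1.8333
Numerator Σ(Δx_t−Δx̄)(Δx_{t+1}−Δx̄) = -146.6944
Denominator Σ(Δx_t−Δx̄)² = 722.8333
r_1(Δx) = -146.6944 / 722.8333 = -0.203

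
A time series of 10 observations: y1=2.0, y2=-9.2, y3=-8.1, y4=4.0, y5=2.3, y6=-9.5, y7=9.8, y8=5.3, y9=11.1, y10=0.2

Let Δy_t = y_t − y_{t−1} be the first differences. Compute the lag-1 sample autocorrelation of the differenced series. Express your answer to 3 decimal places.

First differences Δy: -11.2, 1.1, 12.1, -1.7, -11.8, 19.3, -4.5, 5.8, -10.9
Mean of differences = -0.2000
Numerator Σ(Δy_t−Δȳ)(Δy_{t+1}−Δȳ) = -399.4100
Denominator Σ(Δy_t−Δȳ)² = 960.0200
r_1(Δy) = -399.4100 / 960.0200 = -0.416

-0.416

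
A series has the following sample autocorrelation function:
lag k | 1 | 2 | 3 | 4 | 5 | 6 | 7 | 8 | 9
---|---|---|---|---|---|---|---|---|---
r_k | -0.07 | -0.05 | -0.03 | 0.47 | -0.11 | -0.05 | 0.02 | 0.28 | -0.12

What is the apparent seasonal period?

4

The largest autocorrelation is r_4 = 0.47, with a weaker echo at lag 8 (0.28); the remaining lags stay at or below 0.02.
The dominant spike at lag 4 indicates a seasonal period of 4.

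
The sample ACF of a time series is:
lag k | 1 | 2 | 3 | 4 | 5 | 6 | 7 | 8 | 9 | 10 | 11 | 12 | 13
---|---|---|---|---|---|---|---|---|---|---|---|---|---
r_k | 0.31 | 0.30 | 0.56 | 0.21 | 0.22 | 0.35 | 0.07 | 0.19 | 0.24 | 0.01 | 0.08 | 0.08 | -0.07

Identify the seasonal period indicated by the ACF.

The largest autocorrelation is r_3 = 0.56, with a weaker echo at lag 6 (0.35); the remaining lags stay at or below 0.31. The elevated value at lag 1 (0.31), dropping to 0.30 at lag 2, reflects decaying short-term dependence rather than seasonality.
The dominant spike at lag 3 indicates a seasonal period of 3.

3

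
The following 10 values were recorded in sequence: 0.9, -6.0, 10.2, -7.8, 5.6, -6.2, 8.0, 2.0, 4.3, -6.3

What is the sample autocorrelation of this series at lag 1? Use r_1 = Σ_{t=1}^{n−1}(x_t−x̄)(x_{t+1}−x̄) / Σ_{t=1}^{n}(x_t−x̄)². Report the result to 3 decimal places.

-0.712

Mean x̄ = (0.9 − 6.0 + 10.2 − 7.8 + 5.6 − 6.2 + 8.0 + 2.0 + 4.3 − 6.3)/10 = 0.4700
Numerator Σ_{t=1}^{9}(x_t−x̄)(x_{t+1}−x̄) = -281.6179
Denominator Σ(x_t−x̄)² = 395.4610
r_1 = -281.6179 / 395.4610 = -0.712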